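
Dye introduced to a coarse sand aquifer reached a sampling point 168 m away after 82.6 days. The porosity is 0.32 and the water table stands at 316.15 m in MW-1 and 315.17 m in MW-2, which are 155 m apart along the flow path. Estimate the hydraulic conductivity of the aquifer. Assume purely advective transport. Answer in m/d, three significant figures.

Hydraulic gradient i = (316.15 − 315.17) / 155 = 0.98 / 155 = 0.006323
v = L / t = 168 / 82.6 = 2.034 m/d
K = v · n / i = 2.034 × 0.32 / 0.006323 = 103 m/d

103 m/d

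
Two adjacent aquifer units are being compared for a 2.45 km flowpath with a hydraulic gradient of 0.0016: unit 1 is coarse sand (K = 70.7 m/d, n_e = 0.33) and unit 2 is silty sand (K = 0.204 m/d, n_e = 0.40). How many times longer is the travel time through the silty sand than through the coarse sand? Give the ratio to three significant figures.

Unit 1 (coarse sand): v = 70.7×0.0016/0.33 = 0.3428 m/d, t = 2450/0.3428 = 7147 d
Unit 2 (silty sand): v = 0.204×0.0016/0.40 = 8.160e-4 m/d, t = 2450/8.160e-4 = 3.002e6 d
t(silty sand) / t(coarse sand) = 3.002e6/7147 = 420

420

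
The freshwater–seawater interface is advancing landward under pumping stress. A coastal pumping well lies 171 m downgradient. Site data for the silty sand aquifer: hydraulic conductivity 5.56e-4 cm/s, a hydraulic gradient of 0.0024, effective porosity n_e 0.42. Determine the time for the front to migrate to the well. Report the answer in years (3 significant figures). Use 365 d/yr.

K = 5.56e-4 cm/s × 864 = 0.4804 m/d
Specific discharge q = 0.4804 × 0.0024 = 0.001153 m/d
Average linear velocity = 0.001153 / 0.42 = 0.002745 m/d
t = L / v = 171 / 0.002745 = 62290 d
   = 62290 / 365 = 171 yr

171 years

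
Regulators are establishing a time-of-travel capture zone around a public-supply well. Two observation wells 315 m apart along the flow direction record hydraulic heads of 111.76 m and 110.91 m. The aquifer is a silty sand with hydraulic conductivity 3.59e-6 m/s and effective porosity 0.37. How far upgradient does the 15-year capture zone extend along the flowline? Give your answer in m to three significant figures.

Hydraulic gradient i = (111.76 − 110.91) / 315 = 0.85 / 315 = 0.002698
K = 3.59e-6 m/s × 86400 s/d = 0.3102 m/d
q = Ki = 0.3102 × 0.002698 = 8.370e-4 m/d
v_s = q/n_e = 8.370e-4/0.37 = 0.002262 m/d
T = 15 yr × 365 = 5475 d
L = v × T = 0.002262 × 5475 = 12.39 m

12.4 m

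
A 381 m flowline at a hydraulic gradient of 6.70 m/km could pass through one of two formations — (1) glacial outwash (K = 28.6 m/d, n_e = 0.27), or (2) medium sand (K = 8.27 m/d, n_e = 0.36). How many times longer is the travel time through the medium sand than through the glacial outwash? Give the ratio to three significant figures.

Unit 1 (glacial outwash): v = 28.6×0.0067/0.27 = 0.7097 m/d, t = 381/0.7097 = 536.8 d
Unit 2 (medium sand): v = 8.27×0.0067/0.36 = 0.1539 m/d, t = 381/0.1539 = 2475 d
t(medium sand) / t(glacial outwash) = 2475/536.8 = 4.61

4.61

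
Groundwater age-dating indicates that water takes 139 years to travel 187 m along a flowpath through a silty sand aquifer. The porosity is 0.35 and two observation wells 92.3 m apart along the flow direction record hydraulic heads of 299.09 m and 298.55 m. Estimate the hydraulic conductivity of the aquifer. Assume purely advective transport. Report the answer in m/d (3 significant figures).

0.221 m/d

Hydraulic gradient i = (299.09 − 298.55) / 92.3 = 0.54 / 92.3 = 0.005850
t = 139 years = 50740 d
v = L / t = 187 / 50740 = 0.003686 m/d
K = v · n / i = 0.003686 × 0.35 / 0.005850 = 0.221 m/d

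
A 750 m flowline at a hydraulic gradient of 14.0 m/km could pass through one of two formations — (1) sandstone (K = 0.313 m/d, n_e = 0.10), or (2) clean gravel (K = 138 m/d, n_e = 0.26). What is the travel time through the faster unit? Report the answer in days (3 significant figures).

Unit 1 (sandstone): v = 0.313×0.014/0.10 = 0.04382 m/d, t = 750/0.04382 = 17120 d
Unit 2 (clean gravel): v = 138×0.014/0.26 = 7.431 m/d, t = 750/7.431 = 100.9 d
Faster unit: t = 101 d

101 days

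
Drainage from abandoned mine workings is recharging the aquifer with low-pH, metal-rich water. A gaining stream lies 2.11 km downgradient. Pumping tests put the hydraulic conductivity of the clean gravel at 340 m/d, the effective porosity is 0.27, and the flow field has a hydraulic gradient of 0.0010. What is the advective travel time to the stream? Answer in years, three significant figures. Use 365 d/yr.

Specific discharge q = 340 × 0.0010 = 0.3400 m/d
v = Ki/n = 340·0.0010/0.27 = 1.259 m/d
L = 2.11 km = 2110 m
t = L / v = 2110 / 1.259 = 1676 d
   = 1676 / 365 = 4.59 yr

4.59 years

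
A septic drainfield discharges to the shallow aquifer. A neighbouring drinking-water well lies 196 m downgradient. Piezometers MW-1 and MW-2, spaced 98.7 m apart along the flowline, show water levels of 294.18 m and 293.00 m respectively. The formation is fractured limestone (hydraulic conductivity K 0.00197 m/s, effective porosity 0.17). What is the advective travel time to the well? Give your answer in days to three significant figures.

16.4 days

Hydraulic gradient i = (294.18 − 293.00) / 98.7 = 1.18 / 98.7 = 0.01196
K = 0.00197 m/s × 86400 s/d = 170.2 m/d
Darcy flux q = K·i = 170.2 × 0.01196 = 2.035 m/d
Average linear velocity = 2.035 / 0.17 = 11.97 m/d
t = L / v = 196 / 11.97 = 16.37 d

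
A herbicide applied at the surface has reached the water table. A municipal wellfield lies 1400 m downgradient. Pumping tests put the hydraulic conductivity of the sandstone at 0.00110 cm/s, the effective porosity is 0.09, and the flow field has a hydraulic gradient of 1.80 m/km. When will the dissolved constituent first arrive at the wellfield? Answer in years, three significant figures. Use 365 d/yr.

202 years

K = 0.00110 cm/s × 864 = 0.9504 m/d
Darcy flux q = K·i = 0.9504 × 0.0018 = 0.001711 m/d
v = Ki/n = 0.9504·0.0018/0.09 = 0.01901 m/d
t = L / v = 1400 / 0.01901 = 73650 d
   = 73650 / 365 = 202 yr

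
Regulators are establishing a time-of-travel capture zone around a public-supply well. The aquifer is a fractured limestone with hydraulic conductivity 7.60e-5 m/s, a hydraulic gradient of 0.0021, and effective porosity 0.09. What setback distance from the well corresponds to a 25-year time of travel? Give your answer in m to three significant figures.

1400 m

K = 7.60e-5 m/s × 86400 s/d = 6.566 m/d
q = Ki = 6.566 × 0.0021 = 0.01379 m/d
Seepage velocity v = q / n = 0.01379 / 0.09 = 0.1532 m/d
T = 25 yr × 365 = 9125 d
L = v × T = 0.1532 × 9125 = 1398 m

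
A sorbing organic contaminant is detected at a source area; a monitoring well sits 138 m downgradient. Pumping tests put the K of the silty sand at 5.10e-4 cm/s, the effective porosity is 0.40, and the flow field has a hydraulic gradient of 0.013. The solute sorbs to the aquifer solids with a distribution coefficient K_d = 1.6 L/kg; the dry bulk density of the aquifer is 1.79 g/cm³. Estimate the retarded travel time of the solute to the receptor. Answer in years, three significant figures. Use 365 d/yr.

215 years

K = 5.10e-4 cm/s × 864 = 0.4406 m/d
Darcy flux q = K·i = 0.4406 × 0.013 = 0.005728 m/d
v_s = q/n_e = 0.005728/0.40 = 0.01432 m/d
Retardation R = 1 + ρ_b·K_d/n = 1 + 1.79×1.6/0.40 = 8.160
Contaminant velocity v_c = v/R = 0.01432/8.160 = 0.001755 m/d
t = L/v_c = 138/0.001755 = 78630 d
   = 78630/365 = 215 yr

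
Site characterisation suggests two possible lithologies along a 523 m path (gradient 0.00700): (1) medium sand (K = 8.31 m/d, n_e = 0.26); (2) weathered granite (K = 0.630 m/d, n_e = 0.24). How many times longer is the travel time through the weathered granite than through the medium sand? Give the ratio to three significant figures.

12.2

Unit 1 (medium sand): v = 8.31×0.0070/0.26 = 0.2237 m/d, t = 523/0.2237 = 2338 d
Unit 2 (weathered granite): v = 0.630×0.0070/0.24 = 0.01838 m/d, t = 523/0.01838 = 28460 d
t(weathered granite) / t(medium sand) = 28460/2338 = 12.2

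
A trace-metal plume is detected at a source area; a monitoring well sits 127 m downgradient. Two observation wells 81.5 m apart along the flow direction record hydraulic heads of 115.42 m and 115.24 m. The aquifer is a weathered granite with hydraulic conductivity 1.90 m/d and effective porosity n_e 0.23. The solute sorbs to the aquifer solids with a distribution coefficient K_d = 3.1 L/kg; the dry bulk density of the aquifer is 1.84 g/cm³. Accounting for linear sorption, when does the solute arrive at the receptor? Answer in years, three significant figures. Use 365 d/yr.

492 years

Hydraulic gradient i = (115.42 − 115.24) / 81.5 = 0.18 / 81.5 = 0.002209
q = Ki = 1.90 × 0.002209 = 0.004196 m/d
Seepage velocity v = q / n = 0.004196 / 0.23 = 0.01824 m/d
Retardation R = 1 + ρ_b·K_d/n = 1 + 1.84×3.1/0.23 = 25.80
Contaminant velocity v_c = v/R = 0.01824/25.80 = 7.072e-4 m/d
t = L/v_c = 127/7.072e-4 = 179600 d
   = 179600/365 = 492 yr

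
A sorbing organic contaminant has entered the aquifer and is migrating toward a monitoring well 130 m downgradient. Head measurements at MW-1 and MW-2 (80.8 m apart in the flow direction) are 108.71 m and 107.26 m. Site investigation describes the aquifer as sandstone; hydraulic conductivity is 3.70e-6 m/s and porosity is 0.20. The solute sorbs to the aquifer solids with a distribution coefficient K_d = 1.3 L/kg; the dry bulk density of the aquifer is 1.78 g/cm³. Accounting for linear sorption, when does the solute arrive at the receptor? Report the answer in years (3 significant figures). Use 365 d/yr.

Hydraulic gradient i = (108.71 − 107.26) / 80.8 = 1.45 / 80.8 = 0.01795
K = 3.70e-6 m/s × 86400 s/d = 0.3197 m/d
Specific discharge q = 0.3197 × 0.01795 = 0.005737 m/d
Seepage velocity v = q / n = 0.005737 / 0.20 = 0.02868 m/d
Retardation R = 1 + ρ_b·K_d/n = 1 + 1.78×1.3/0.20 = 12.57
Contaminant velocity v_c = v/R = 0.02868/12.57 = 0.002282 m/d
t = L/v_c = 130/0.002282 = 56970 d
   = 56970/365 = 156 yr

156 years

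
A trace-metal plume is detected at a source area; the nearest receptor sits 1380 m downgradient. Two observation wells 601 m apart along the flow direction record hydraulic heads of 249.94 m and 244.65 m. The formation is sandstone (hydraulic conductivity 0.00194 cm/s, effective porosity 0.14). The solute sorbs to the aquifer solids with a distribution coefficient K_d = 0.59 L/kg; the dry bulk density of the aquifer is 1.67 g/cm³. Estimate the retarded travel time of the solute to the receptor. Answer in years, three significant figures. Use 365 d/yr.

Hydraulic gradient i = (249.94 − 244.65) / 601 = 5.29 / 601 = 0.008802
K = 0.00194 cm/s × 864 = 1.676 m/d
q = Ki = 1.676 × 0.008802 = 0.01475 m/d
Seepage velocity v = q / n = 0.01475 / 0.14 = 0.1054 m/d
Retardation R = 1 + ρ_b·K_d/n = 1 + 1.67×0.59/0.14 = 8.038
Contaminant velocity v_c = v/R = 0.1054/8.038 = 0.01311 m/d
t = L/v_c = 1380/0.01311 = 105300 d
   = 105300/365 = 288 yr

288 years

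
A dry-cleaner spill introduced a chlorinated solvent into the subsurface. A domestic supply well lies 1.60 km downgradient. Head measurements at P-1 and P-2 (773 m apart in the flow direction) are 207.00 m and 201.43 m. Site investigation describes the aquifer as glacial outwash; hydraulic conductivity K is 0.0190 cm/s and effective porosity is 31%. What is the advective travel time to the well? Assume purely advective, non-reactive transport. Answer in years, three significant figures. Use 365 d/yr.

Hydraulic gradient i = (207.00 − 201.43) / 773 = 5.57 / 773 = 0.007206
K = 0.0190 cm/s × 864 = 16.42 m/d
Specific discharge q = 16.42 × 0.007206 = 0.1183 m/d
v = Ki/n = 16.42·0.007206/0.31 = 0.3816 m/d
L = 1.60 km = 1600 m
t = L / v = 1600 / 0.3816 = 4193 d
   = 4193 / 365 = 11.5 yr

11.5 years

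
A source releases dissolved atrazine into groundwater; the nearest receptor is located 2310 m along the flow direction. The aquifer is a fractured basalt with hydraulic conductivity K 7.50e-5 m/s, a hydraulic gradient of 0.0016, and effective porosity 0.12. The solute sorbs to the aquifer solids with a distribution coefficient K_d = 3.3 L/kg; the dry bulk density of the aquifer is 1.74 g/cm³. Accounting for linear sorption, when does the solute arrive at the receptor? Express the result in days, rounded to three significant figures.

K = 7.50e-5 m/s × 86400 s/d = 6.480 m/d
Darcy flux q = K·i = 6.480 × 0.0016 = 0.01037 m/d
v_s = q/n_e = 0.01037/0.12 = 0.08640 m/d
Retardation R = 1 + ρ_b·K_d/n = 1 + 1.74×3.3/0.12 = 48.85
Contaminant velocity v_c = v/R = 0.08640/48.85 = 0.001769 m/d
t = L/v_c = 2310/0.001769 = 1.306e6 d

1.31e6 days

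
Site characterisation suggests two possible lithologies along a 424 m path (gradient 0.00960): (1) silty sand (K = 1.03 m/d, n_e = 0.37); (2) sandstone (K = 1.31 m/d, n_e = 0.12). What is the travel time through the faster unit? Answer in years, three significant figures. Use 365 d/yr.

Unit 1 (silty sand): v = 1.03×0.0096/0.37 = 0.02672 m/d, t = 424/0.02672 = 15870 d
Unit 2 (sandstone): v = 1.31×0.0096/0.12 = 0.1048 m/d, t = 424/0.1048 = 4046 d
Faster: 4046 d / 365 = 11.1 yr

11.1 years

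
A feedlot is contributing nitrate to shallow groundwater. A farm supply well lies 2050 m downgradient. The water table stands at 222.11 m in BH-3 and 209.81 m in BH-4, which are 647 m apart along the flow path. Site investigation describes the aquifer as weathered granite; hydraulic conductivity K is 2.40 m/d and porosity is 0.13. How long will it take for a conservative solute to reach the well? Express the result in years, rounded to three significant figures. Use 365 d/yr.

16.0 years

Hydraulic gradient i = (222.11 − 209.81) / 647 = 12.30 / 647 = 0.01901
Specific discharge q = 2.40 × 0.01901 = 0.04563 m/d
v_s = q/n_e = 0.04563/0.13 = 0.3510 m/d
t = L / v = 2050 / 0.3510 = 5841 d
   = 5841 / 365 = 16.0 yr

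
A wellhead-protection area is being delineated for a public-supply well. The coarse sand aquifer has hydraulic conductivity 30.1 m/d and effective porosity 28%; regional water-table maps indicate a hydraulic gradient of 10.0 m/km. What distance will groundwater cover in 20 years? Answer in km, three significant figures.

7.85 km

Specific discharge q = 30.1 × 0.010 = 0.3010 m/d
Average linear velocity = 0.3010 / 0.28 = 1.075 m/d
T = 20 yr × 365 = 7300 d
L = v × T = 1.075 × 7300 = 7848 m
   = 7.85 km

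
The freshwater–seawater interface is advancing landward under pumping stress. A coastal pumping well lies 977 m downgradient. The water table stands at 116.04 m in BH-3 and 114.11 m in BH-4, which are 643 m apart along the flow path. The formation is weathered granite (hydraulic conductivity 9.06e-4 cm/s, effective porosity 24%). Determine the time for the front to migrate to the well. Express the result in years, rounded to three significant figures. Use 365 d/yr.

273 years

Hydraulic gradient i = (116.04 − 114.11) / 643 = 1.93 / 643 = 0.003002
K = 9.06e-4 cm/s × 864 = 0.7828 m/d
Specific discharge q = 0.7828 × 0.003002 = 0.002350 m/d
Average linear velocity = 0.002350 / 0.24 = 0.009790 m/d
t = L / v = 977 / 0.009790 = 99800 d
   = 99800 / 365 = 273 yr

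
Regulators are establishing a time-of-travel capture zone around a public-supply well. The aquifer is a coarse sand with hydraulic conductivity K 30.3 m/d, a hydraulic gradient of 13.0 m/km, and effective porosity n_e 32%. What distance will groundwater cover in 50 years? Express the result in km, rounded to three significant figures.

22.5 km

Darcy flux q = K·i = 30.3 × 0.013 = 0.3939 m/d
Seepage velocity v = q / n = 0.3939 / 0.32 = 1.231 m/d
T = 50 yr × 365 = 18250 d
L = v × T = 1.231 × 18250 = 22460 m
   = 22.5 km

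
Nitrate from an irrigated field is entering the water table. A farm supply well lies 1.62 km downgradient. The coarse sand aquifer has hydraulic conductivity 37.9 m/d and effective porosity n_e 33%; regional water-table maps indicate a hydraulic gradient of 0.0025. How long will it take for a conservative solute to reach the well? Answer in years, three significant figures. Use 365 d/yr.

Darcy flux q = K·i = 37.9 × 0.0025 = 0.09475 m/d
v_s = q/n_e = 0.09475/0.33 = 0.2871 m/d
L = 1.62 km = 1620 m
t = L / v = 1620 / 0.2871 = 5642 d
   = 5642 / 365 = 15.5 yr

15.5 years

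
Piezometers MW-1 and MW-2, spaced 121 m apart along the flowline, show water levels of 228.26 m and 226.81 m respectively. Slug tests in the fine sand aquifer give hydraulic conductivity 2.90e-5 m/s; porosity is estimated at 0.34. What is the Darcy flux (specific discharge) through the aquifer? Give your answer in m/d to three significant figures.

Hydraulic gradient i = (228.26 − 226.81) / 121 = 1.45 / 121 = 0.01198
K = 2.90e-5 m/s × 86400 s/d = 2.506 m/d
Darcy flux q = K·i = 2.506 × 0.01198 = 0.03003 m/d

0.0300 m/d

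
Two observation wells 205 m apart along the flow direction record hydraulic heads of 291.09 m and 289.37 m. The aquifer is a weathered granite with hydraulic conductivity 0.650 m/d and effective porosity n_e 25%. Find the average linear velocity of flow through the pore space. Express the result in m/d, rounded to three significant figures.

0.0218 m/d

Hydraulic gradient i = (291.09 − 289.37) / 205 = 1.72 / 205 = 0.008390
Specific discharge q = 0.650 × 0.008390 = 0.005454 m/d
v_s = q/n_e = 0.005454/0.25 = 0.02181 m/d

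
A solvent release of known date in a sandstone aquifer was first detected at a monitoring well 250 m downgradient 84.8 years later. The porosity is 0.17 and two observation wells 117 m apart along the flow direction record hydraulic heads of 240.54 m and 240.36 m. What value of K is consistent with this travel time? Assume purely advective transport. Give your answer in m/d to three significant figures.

Hydraulic gradient i = (240.54 − 240.36) / 117 = 0.18 / 117 = 0.001538
t = 84.8 years = 30950 d
v = L / t = 250 / 30950 = 0.008077 m/d
K = v · n / i = 0.008077 × 0.17 / 0.001538 = 0.893 m/d

0.893 m/d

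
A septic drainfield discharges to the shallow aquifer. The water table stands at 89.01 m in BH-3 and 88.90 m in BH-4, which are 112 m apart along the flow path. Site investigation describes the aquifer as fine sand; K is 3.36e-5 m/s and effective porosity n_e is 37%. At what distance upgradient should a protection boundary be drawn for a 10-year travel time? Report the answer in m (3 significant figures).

28.1 m

Hydraulic gradient i = (89.01 − 88.90) / 112 = 0.11 / 112 = 9.821e-4
K = 3.36e-5 m/s × 86400 s/d = 2.903 m/d
q = Ki = 2.903 × 9.821e-4 = 0.002851 m/d
Seepage velocity v = q / n = 0.002851 / 0.37 = 0.007706 m/d
T = 10 yr × 365 = 3650 d
L = v × T = 0.007706 × 3650 = 28.13 m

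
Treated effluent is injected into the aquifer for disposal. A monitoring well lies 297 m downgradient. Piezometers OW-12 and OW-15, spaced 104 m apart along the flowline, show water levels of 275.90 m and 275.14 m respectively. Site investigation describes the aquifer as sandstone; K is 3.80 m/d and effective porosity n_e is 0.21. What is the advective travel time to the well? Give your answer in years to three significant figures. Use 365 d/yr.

Hydraulic gradient i = (275.90 − 275.14) / 104 = 0.76 / 104 = 0.007308
Darcy flux q = K·i = 3.80 × 0.007308 = 0.02777 m/d
Seepage velocity v = q / n = 0.02777 / 0.21 = 0.1322 m/d
t = L / v = 297 / 0.1322 = 2246 d
   = 2246 / 365 = 6.15 yr

6.15 years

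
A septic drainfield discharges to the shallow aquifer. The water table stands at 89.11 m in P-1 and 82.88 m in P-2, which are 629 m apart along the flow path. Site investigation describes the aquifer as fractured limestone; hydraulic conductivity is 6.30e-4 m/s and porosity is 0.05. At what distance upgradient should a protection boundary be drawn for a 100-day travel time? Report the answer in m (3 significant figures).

1080 m

Hydraulic gradient i = (89.11 − 82.88) / 629 = 6.23 / 629 = 0.009905
K = 6.30e-4 m/s × 86400 s/d = 54.43 m/d
q = Ki = 54.43 × 0.009905 = 0.5391 m/d
v_s = q/n_e = 0.5391/0.05 = 10.78 m/d
L = v × T = 10.78 × 100 = 1078 m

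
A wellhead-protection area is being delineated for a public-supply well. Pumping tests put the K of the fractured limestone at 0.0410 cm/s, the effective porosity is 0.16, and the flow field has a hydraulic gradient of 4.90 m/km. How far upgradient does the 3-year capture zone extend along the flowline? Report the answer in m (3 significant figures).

1190 m

K = 0.0410 cm/s × 864 = 35.42 m/d
Darcy flux q = K·i = 35.42 × 0.0049 = 0.1736 m/d
v = Ki/n = 35.42·0.0049/0.16 = 1.085 m/d
T = 3 yr × 365 = 1095 d
L = v × T = 1.085 × 1095 = 1188 m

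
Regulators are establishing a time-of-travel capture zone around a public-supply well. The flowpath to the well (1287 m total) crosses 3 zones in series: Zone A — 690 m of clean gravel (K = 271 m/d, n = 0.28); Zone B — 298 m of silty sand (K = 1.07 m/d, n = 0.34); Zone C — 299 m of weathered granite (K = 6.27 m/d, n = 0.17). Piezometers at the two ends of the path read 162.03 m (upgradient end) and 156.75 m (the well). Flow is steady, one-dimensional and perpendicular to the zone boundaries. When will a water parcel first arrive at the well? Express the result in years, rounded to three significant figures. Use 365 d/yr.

Total head drop ΔH = 162.03 − 156.75 = 5.28 m
Continuity: the same q passes through each zone, so ΔH = q·Σ(L_j/K_j) — the zones act as resistances in series.
Σ(L/K) = 690/271 + 298/1.07 + 299/6.27 = 2.546 + 278.5 + 47.69 = 328.7 d
q = ΔH / Σ(L/K) = 5.28 / 328.7 = 0.01606 m/d (same in every zone)
Zone A: v = q/n = 0.01606/0.28 = 0.05736 m/d → t_A = 690/0.05736 = 12030 d
Zone B: v = q/n = 0.01606/0.34 = 0.04724 m/d → t_B = 298/0.04724 = 6308 d
Zone C: v = q/n = 0.01606/0.17 = 0.09448 m/d → t_C = 299/0.09448 = 3165 d
Total t = 12030 + 6308 + 3165 = 21500 d
   = 21500 / 365 = 58.9 yr

58.9 years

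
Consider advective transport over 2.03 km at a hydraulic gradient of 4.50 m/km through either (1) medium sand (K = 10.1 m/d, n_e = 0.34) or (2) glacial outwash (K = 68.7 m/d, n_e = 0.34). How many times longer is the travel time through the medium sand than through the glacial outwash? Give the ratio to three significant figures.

6.80

Unit 1 (medium sand): v = 10.1×0.0045/0.34 = 0.1337 m/d, t = 2030/0.1337 = 15190 d
Unit 2 (glacial outwash): v = 68.7×0.0045/0.34 = 0.9093 m/d, t = 2030/0.9093 = 2233 d
t(medium sand) / t(glacial outwash) = 15190/2233 = 6.80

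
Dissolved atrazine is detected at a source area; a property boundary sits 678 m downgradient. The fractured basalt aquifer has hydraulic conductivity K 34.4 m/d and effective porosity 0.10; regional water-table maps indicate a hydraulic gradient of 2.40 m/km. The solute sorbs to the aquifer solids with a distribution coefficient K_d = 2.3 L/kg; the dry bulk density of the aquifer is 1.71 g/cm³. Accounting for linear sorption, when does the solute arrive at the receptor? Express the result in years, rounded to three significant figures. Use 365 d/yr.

90.7 years

Darcy flux q = K·i = 34.4 × 0.0024 = 0.08256 m/d
v = Ki/n = 34.4·0.0024/0.10 = 0.8256 m/d
Retardation R = 1 + ρ_b·K_d/n = 1 + 1.71×2.3/0.10 = 40.33
Contaminant velocity v_c = v/R = 0.8256/40.33 = 0.02047 m/d
t = L/v_c = 678/0.02047 = 33120 d
   = 33120/365 = 90.7 yr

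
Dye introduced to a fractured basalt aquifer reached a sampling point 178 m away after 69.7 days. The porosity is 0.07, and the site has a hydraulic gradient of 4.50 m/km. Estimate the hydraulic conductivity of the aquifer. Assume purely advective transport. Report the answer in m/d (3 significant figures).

v = L / t = 178 / 69.7 = 2.554 m/d
K = v · n / i = 2.554 × 0.07 / 0.0045 = 39.7 m/d

39.7 m/d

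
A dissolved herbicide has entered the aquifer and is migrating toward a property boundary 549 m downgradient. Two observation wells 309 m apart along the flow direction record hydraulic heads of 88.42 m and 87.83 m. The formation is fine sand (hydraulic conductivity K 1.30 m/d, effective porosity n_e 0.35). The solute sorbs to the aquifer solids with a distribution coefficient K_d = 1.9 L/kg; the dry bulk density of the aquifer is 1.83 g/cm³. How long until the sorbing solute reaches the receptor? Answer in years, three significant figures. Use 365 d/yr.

Hydraulic gradient i = (88.42 − 87.83) / 309 = 0.59 / 309 = 0.001909
Specific discharge q = 1.30 × 0.001909 = 0.002482 m/d
Seepage velocity v = q / n = 0.002482 / 0.35 = 0.007092 m/d
Retardation R = 1 + ρ_b·K_d/n = 1 + 1.83×1.9/0.35 = 10.93
Contaminant velocity v_c = v/R = 0.007092/10.93 = 6.486e-4 m/d
t = L/v_c = 549/6.486e-4 = 846400 d
   = 846400/365 = 2320 yr

2320 years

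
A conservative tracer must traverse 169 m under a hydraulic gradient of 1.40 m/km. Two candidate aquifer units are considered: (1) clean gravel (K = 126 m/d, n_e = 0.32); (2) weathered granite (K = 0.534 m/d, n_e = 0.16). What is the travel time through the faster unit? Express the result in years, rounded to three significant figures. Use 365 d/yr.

Unit 1 (clean gravel): v = 126×0.0014/0.32 = 0.5513 m/d, t = 169/0.5513 = 306.6 d
Unit 2 (weathered granite): v = 0.534×0.0014/0.16 = 0.004673 m/d, t = 169/0.004673 = 36170 d
Faster: 306.6 d / 365 = 0.840 yr

0.840 years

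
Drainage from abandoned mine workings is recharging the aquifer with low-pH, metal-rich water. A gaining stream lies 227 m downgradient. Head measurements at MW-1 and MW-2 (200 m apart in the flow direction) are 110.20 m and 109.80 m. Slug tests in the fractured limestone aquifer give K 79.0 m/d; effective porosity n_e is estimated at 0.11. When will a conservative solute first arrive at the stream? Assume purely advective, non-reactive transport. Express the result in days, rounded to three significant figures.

158 days

Hydraulic gradient i = (110.20 − 109.80) / 200 = 0.40 / 200 = 0.002000
q = Ki = 79.0 × 0.002000 = 0.1580 m/d
v_s = q/n_e = 0.1580/0.11 = 1.436 m/d
t = L / v = 227 / 1.436 = 158.0 d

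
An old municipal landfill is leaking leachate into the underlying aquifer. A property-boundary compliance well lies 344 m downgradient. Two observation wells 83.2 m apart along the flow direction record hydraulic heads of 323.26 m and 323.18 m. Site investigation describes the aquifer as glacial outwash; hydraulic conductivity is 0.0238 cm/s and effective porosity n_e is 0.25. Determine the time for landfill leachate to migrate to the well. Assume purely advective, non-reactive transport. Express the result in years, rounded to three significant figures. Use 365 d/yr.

11.9 years

Hydraulic gradient i = (323.26 − 323.18) / 83.2 = 0.08 / 83.2 = 9.615e-4
K = 0.0238 cm/s × 864 = 20.56 m/d
q = Ki = 20.56 × 9.615e-4 = 0.01977 m/d
Seepage velocity v = q / n = 0.01977 / 0.25 = 0.07909 m/d
t = L / v = 344 / 0.07909 = 4350 d
   = 4350 / 365 = 11.9 yr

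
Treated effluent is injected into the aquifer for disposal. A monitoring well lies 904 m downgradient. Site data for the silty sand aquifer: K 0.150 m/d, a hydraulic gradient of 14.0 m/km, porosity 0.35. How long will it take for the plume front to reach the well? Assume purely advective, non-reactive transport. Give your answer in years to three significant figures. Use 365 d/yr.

Darcy flux q = K·i = 0.150 × 0.014 = 0.002100 m/d
Average linear velocity = 0.002100 / 0.35 = 0.006000 m/d
t = L / v = 904 / 0.006000 = 150700 d
   = 150700 / 365 = 413 yr

413 years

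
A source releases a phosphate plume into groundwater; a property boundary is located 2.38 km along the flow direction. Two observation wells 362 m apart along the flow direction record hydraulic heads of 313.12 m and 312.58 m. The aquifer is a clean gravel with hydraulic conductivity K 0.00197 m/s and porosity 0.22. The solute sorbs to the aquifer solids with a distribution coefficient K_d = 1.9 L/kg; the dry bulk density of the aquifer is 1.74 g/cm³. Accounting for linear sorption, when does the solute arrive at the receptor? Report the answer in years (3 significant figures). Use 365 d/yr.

90.6 years

Hydraulic gradient i = (313.12 − 312.58) / 362 = 0.54 / 362 = 0.001492
K = 0.00197 m/s × 86400 s/d = 170.2 m/d
Specific discharge q = 170.2 × 0.001492 = 0.2539 m/d
Seepage velocity v = q / n = 0.2539 / 0.22 = 1.154 m/d
Retardation R = 1 + ρ_b·K_d/n = 1 + 1.74×1.9/0.22 = 16.03
Contaminant velocity v_c = v/R = 1.154/16.03 = 0.07201 m/d
L = 2.38 km = 2380 m
t = L/v_c = 2380/0.07201 = 33050 d
   = 33050/365 = 90.6 yr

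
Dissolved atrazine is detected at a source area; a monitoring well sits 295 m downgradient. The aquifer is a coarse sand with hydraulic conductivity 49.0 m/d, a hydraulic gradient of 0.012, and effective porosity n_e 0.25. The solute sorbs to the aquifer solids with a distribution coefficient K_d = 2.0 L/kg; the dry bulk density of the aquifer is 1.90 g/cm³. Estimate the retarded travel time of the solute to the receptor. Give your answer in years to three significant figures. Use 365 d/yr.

5.57 years

Darcy flux q = K·i = 49.0 × 0.012 = 0.5880 m/d
Average linear velocity = 0.5880 / 0.25 = 2.352 m/d
Retardation R = 1 + ρ_b·K_d/n = 1 + 1.90×2.0/0.25 = 16.20
Contaminant velocity v_c = v/R = 2.352/16.20 = 0.1452 m/d
t = L/v_c = 295/0.1452 = 2032 d
   = 2032/365 = 5.57 yr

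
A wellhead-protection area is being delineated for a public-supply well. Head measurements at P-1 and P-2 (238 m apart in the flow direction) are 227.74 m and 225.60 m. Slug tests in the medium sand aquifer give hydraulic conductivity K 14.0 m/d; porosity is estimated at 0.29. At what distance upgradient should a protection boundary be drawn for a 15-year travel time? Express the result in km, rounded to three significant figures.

Hydraulic gradient i = (227.74 − 225.60) / 238 = 2.14 / 238 = 0.008992
Specific discharge q = 14.0 × 0.008992 = 0.1259 m/d
Seepage velocity v = q / n = 0.1259 / 0.29 = 0.4341 m/d
T = 15 yr × 365 = 5475 d
L = v × T = 0.4341 × 5475 = 2377 m
   = 2.38 km

2.38 km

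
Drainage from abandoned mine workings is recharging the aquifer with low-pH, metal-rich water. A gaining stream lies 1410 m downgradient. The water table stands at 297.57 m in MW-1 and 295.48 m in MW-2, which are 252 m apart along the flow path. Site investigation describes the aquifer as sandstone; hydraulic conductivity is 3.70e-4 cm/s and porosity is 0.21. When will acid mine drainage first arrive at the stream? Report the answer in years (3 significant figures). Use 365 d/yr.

306 years

Hydraulic gradient i = (297.57 − 295.48) / 252 = 2.09 / 252 = 0.008294
K = 3.70e-4 cm/s × 864 = 0.3197 m/d
q = Ki = 0.3197 × 0.008294 = 0.002651 m/d
Average linear velocity = 0.002651 / 0.21 = 0.01263 m/d
t = L / v = 1410 / 0.01263 = 111700 d
   = 111700 / 365 = 306 yr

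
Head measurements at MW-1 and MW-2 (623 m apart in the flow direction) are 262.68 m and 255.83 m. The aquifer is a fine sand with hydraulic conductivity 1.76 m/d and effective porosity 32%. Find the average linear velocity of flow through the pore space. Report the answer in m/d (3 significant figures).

0.0605 m/d

Hydraulic gradient i = (262.68 − 255.83) / 623 = 6.85 / 623 = 0.01100
q = Ki = 1.76 × 0.01100 = 0.01935 m/d
Average linear velocity = 0.01935 / 0.32 = 0.06047 m/d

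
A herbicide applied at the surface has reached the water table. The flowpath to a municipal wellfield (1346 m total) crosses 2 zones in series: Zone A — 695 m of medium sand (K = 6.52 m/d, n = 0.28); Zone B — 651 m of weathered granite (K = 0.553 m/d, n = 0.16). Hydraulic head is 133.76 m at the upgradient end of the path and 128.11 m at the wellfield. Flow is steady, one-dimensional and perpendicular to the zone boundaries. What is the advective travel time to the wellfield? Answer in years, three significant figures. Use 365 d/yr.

Total head drop ΔH = 133.76 − 128.11 = 5.65 m
Steady 1-D flow in series ⇒ the Darcy flux q is identical in every zone and the zone head losses add (resistances L/K in series).
Σ(L/K) = 695/6.52 + 651/0.553 = 106.6 + 1177 = 1284 d
q = ΔH / Σ(L/K) = 5.65 / 1284 = 0.004401 m/d (same in every zone)
Zone A: v = q/n = 0.004401/0.28 = 0.01572 m/d → t_A = 695/0.01572 = 44220 d
Zone B: v = q/n = 0.004401/0.16 = 0.02751 m/d → t_B = 651/0.02751 = 23670 d
Total t = 44220 + 23670 = 67890 d
   = 67890 / 365 = 186 yr

186 years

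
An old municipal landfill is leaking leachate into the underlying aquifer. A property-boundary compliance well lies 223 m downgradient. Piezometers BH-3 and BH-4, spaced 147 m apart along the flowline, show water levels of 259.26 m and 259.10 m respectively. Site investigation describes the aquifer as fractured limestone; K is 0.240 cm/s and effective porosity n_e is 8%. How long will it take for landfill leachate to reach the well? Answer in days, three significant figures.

79.0 days

Hydraulic gradient i = (259.26 − 259.10) / 147 = 0.16 / 147 = 0.001088
K = 0.240 cm/s × 864 = 207.4 m/d
Specific discharge q = 207.4 × 0.001088 = 0.2257 m/d
Average linear velocity = 0.2257 / 0.08 = 2.821 m/d
t = L / v = 223 / 2.821 = 79.04 d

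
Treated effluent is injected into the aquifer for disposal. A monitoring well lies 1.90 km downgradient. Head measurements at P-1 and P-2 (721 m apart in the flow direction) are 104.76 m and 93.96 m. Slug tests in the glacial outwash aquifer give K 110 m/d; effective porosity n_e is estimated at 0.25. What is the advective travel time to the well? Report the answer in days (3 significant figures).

Hydraulic gradient i = (104.76 − 93.96) / 721 = 10.80 / 721 = 0.01498
Specific discharge q = 110 × 0.01498 = 1.648 m/d
Average linear velocity = 1.648 / 0.25 = 6.591 m/d
L = 1.90 km = 1900 m
t = L / v = 1900 / 6.591 = 288.3 d

288 days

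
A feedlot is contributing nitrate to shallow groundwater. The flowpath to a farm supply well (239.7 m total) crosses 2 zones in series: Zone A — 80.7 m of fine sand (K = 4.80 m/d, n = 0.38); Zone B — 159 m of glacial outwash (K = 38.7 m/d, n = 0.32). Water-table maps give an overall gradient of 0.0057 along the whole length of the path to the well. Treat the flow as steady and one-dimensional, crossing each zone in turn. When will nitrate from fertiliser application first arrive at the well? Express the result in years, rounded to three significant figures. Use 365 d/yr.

For zones in series the flux q is common to all zones; the equivalent conductivity is the harmonic (thickness-weighted) mean, K_eq = L_total / Σ(L_j/K_j).
Σ(L/K) = 80.7/4.80 + 159/38.7 = 16.81 + 4.109 = 20.92 d
K_eq = L_total / Σ(L/K) = 239.7 / 20.92 = 11.46 m/d
q = K_eq · i = 11.46 × 0.0057 = 0.06531 m/d (same in every zone)
Zone A: v = q/n = 0.06531/0.38 = 0.1719 m/d → t_A = 80.7/0.1719 = 469.6 d
Zone B: v = q/n = 0.06531/0.32 = 0.2041 m/d → t_B = 159/0.2041 = 779.1 d
Total t = 469.6 + 779.1 = 1249 d
   = 1249 / 365 = 3.42 yr

3.42 years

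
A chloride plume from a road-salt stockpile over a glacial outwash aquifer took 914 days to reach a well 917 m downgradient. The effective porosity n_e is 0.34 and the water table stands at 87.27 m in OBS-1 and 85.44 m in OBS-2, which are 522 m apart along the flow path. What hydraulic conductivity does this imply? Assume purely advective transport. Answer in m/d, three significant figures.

97.3 m/d

Hydraulic gradient i = (87.27 − 85.44) / 522 = 1.83 / 522 = 0.003506
v = L / t = 917 / 914 = 1.003 m/d
K = v · n / i = 1.003 × 0.34 / 0.003506 = 97.3 m/d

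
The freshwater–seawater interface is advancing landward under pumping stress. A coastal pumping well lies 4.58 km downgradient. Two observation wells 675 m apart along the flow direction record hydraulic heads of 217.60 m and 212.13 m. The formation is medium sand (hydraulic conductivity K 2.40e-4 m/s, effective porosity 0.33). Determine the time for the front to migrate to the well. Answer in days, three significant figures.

8990 days

Hydraulic gradient i = (217.60 − 212.13) / 675 = 5.47 / 675 = 0.008104
K = 2.40e-4 m/s × 86400 s/d = 20.74 m/d
Specific discharge q = 20.74 × 0.008104 = 0.1680 m/d
v_s = q/n_e = 0.1680/0.33 = 0.5092 m/d
L = 4.58 km = 4580 m
t = L / v = 4580 / 0.5092 = 8994 d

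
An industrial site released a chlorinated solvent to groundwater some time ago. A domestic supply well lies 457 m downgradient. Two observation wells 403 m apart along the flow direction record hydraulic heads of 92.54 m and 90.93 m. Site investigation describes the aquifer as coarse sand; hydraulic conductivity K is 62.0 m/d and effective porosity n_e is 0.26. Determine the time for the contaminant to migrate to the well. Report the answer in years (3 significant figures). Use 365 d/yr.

1.31 years

Hydraulic gradient i = (92.54 − 90.93) / 403 = 1.61 / 403 = 0.003995
q = Ki = 62.0 × 0.003995 = 0.2477 m/d
Seepage velocity v = q / n = 0.2477 / 0.26 = 0.9527 m/d
t = L / v = 457 / 0.9527 = 479.7 d
   = 479.7 / 365 = 1.31 yr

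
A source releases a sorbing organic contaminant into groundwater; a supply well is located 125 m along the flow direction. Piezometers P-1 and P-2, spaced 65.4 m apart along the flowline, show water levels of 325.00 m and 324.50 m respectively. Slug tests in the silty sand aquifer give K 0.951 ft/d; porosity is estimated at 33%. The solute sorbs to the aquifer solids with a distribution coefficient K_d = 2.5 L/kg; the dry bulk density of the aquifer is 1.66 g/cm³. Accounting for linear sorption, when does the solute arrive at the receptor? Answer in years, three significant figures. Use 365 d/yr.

692 years

Hydraulic gradient i = (325.00 − 324.50) / 65.4 = 0.50 / 65.4 = 0.007645
K = 0.951 ft/d × 0.3048 = 0.2899 m/d
Darcy flux q = K·i = 0.2899 × 0.007645 = 0.002216 m/d
Average linear velocity = 0.002216 / 0.33 = 0.006715 m/d
Retardation R = 1 + ρ_b·K_d/n = 1 + 1.66×2.5/0.33 = 13.58
Contaminant velocity v_c = v/R = 0.006715/13.58 = 4.947e-4 m/d
t = L/v_c = 125/4.947e-4 = 252700 d
   = 252700/365 = 692 yr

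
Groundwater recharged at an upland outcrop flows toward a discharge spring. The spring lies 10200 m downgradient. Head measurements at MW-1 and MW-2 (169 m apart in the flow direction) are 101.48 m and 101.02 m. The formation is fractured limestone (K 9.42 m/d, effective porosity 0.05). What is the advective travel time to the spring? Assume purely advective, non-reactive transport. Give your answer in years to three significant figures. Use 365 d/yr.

Hydraulic gradient i = (101.48 − 101.02) / 169 = 0.46 / 169 = 0.002722
q = Ki = 9.42 × 0.002722 = 0.02564 m/d
Average linear velocity = 0.02564 / 0.05 = 0.5128 m/d
t = L / v = 10200 / 0.5128 = 19890 d
   = 19890 / 365 = 54.5 yr

54.5 years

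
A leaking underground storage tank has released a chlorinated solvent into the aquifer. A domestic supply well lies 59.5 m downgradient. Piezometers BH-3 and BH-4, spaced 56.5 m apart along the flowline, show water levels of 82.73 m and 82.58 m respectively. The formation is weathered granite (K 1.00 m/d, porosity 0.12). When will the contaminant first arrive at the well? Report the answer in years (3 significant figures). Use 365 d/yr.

7.37 years

Hydraulic gradient i = (82.73 − 82.58) / 56.5 = 0.15 / 56.5 = 0.002655
Darcy flux q = K·i = 1.00 × 0.002655 = 0.002655 m/d
Average linear velocity = 0.002655 / 0.12 = 0.02212 m/d
t = L / v = 59.5 / 0.02212 = 2689 d
   = 2689 / 365 = 7.37 yr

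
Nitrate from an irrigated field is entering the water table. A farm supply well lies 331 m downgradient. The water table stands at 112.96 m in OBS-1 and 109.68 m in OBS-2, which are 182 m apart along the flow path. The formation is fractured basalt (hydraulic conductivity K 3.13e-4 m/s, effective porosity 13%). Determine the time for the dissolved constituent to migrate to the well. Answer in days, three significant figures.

88.3 days

Hydraulic gradient i = (112.96 − 109.68) / 182 = 3.28 / 182 = 0.01802
K = 3.13e-4 m/s × 86400 s/d = 27.04 m/d
q = Ki = 27.04 × 0.01802 = 0.4874 m/d
Average linear velocity = 0.4874 / 0.13 = 3.749 m/d
t = L / v = 331 / 3.749 = 88.29 d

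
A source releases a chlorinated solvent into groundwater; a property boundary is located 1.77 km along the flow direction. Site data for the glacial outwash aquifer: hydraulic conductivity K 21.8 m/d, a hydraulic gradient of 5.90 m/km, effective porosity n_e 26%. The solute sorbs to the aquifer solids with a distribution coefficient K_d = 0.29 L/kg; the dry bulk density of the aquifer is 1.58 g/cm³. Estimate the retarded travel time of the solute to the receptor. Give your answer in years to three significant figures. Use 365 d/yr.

Darcy flux q = K·i = 21.8 × 0.0059 = 0.1286 m/d
v_s = q/n_e = 0.1286/0.26 = 0.4947 m/d
Retardation R = 1 + ρ_b·K_d/n = 1 + 1.58×0.29/0.26 = 2.762
Contaminant velocity v_c = v/R = 0.4947/2.762 = 0.1791 m/d
L = 1.77 km = 1770 m
t = L/v_c = 1770/0.1791 = 9883 d
   = 9883/365 = 27.1 yr

27.1 years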